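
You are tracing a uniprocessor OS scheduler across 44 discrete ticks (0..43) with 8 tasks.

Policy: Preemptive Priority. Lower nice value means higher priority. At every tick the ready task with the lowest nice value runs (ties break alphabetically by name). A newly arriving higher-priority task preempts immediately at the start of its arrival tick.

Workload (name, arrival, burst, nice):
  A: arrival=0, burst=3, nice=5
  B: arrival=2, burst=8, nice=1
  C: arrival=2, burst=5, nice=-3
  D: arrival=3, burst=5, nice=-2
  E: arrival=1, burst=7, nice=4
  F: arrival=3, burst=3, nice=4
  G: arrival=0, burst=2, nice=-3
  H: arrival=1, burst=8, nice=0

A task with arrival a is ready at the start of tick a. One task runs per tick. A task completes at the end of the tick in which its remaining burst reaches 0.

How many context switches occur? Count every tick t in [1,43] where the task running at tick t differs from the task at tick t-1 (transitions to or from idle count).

t=0: ready={A,G} → run G
t=1: ready={A,E,G,H} → run G
t=2: ready={A,B,C,E,H} → run C
t=3: ready={A,B,C,D,E,F,H} → run C
t=4: ready={A,B,C,D,E,F,H} → run C
t=5: ready={A,B,C,D,E,F,H} → run C
t=6: ready={A,B,C,D,E,F,H} → run C
t=7: ready={A,B,D,E,F,H} → run D
t=8: ready={A,B,D,E,F,H} → run D
t=9: ready={A,B,D,E,F,H} → run D
t=10: ready={A,B,D,E,F,H} → run D
t=11: ready={A,B,D,E,F,H} → run D
t=12: ready={A,B,E,F,H} → run H
t=13: ready={A,B,E,F,H} → run H
t=14: ready={A,B,E,F,H} → run H
t=15: ready={A,B,E,F,H} → run H
t=16: ready={A,B,E,F,H} → run H
t=17: ready={A,B,E,F,H} → run H
t=18: ready={A,B,E,F,H} → run H
t=19: ready={A,B,E,F,H} → run H
t=20: ready={A,B,E,F} → run B
t=21: ready={A,B,E,F} → run B
t=22: ready={A,B,E,F} → run B
t=23: ready={A,B,E,F} → run B
t=24: ready={A,B,E,F} → run B
t=25: ready={A,B,E,F} → run B
t=26: ready={A,B,E,F} → run B
t=27: ready={A,B,E,F} → run B
t=28: ready={A,E,F} → run E
t=29: ready={A,E,F} → run E
t=30: ready={A,E,F} → run E
t=31: ready={A,E,F} → run E
t=32: ready={A,E,F} → run E
t=33: ready={A,E,F} → run E
t=34: ready={A,E,F} → run E
t=35: ready={A,F} → run F
t=36: ready={A,F} → run F
t=37: ready={A,F} → run F
t=38: ready={A} → run A
t=39: ready={A} → run A
t=40: ready={A} → run A
t=41: (idle)
t=42: (idle)
t=43: (idle)

context switches = 8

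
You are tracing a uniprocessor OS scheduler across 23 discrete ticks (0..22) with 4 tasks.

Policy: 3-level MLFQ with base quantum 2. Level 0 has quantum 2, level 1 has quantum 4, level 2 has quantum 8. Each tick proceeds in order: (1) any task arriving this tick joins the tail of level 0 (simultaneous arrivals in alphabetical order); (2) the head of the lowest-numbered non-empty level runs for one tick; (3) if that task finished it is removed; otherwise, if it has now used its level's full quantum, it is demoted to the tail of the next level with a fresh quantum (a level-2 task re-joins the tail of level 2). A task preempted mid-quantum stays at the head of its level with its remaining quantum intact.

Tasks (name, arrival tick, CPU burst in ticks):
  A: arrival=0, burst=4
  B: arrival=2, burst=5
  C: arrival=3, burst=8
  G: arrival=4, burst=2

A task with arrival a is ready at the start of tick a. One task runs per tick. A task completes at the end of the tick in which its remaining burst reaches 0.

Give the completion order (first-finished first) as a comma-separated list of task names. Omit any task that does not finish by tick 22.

t=0: L0/L1/L2 = A/-/- → run A
t=1: L0/L1/L2 = A/-/- → run A
t=2: L0/L1/L2 = B/A/- → run B
t=3: L0/L1/L2 = BC/A/- → run B
t=4: L0/L1/L2 = CG/AB/- → run C
t=5: L0/L1/L2 = CG/AB/- → run C
t=6: L0/L1/L2 = G/ABC/- → run G
t=7: L0/L1/L2 = G/ABC/- → run G
t=8: L0/L1/L2 = -/ABC/- → run A
t=9: L0/L1/L2 = -/ABC/- → run A
t=10: L0/L1/L2 = -/BC/- → run B
t=11: L0/L1/L2 = -/BC/- → run B
t=12: L0/L1/L2 = -/BC/- → run B
t=13: L0/L1/L2 = -/C/- → run C
t=14: L0/L1/L2 = -/C/- → run C
t=15: L0/L1/L2 = -/C/- → run C
t=16: L0/L1/L2 = -/C/- → run C
t=17: L0/L1/L2 = -/-/C → run C
t=18: L0/L1/L2 = -/-/C → run C
t=19: (idle)
t=20: (idle)
t=21: (idle)
t=22: (idle)

completion order = G, A, B, C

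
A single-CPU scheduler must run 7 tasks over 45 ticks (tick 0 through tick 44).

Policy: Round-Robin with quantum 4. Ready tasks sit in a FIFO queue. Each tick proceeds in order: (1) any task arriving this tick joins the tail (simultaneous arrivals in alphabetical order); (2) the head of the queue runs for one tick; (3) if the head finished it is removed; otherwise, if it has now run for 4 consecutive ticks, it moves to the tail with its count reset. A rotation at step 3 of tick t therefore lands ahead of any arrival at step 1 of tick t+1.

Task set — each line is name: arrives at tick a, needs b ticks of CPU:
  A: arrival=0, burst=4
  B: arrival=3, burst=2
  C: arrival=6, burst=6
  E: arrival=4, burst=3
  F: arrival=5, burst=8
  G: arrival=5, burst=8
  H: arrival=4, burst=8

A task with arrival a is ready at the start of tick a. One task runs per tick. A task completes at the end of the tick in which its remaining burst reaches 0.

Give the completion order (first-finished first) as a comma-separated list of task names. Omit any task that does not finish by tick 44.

t=0: queue=[A] q_used=0 → run A
t=1: queue=[A] q_used=1 → run A
t=2: queue=[A] q_used=2 → run A
t=3: queue=[A,B] q_used=3 → run A
t=4: queue=[B,E,H] q_used=0 → run B
t=5: queue=[B,E,H,F,G] q_used=1 → run B
t=6: queue=[E,H,F,G,C] q_used=0 → run E
t=7: queue=[E,H,F,G,C] q_used=1 → run E
t=8: queue=[E,H,F,G,C] q_used=2 → run E
t=9: queue=[H,F,G,C] q_used=0 → run H
t=10: queue=[H,F,G,C] q_used=1 → run H
t=11: queue=[H,F,G,C] q_used=2 → run H
t=12: queue=[H,F,G,C] q_used=3 → run H
t=13: queue=[F,G,C,H] q_used=0 → run F
t=14: queue=[F,G,C,H] q_used=1 → run F
t=15: queue=[F,G,C,H] q_used=2 → run F
t=16: queue=[F,G,C,H] q_used=3 → run F
t=17: queue=[G,C,H,F] q_used=0 → run G
t=18: queue=[G,C,H,F] q_used=1 → run G
t=19: queue=[G,C,H,F] q_used=2 → run G
t=20: queue=[G,C,H,F] q_used=3 → run G
t=21: queue=[C,H,F,G] q_used=0 → run C
t=22: queue=[C,H,F,G] q_used=1 → run C
t=23: queue=[C,H,F,G] q_used=2 → run C
t=24: queue=[C,H,F,G] q_used=3 → run C
t=25: queue=[H,F,G,C] q_used=0 → run H
t=26: queue=[H,F,G,C] q_used=1 → run H
t=27: queue=[H,F,G,C] q_used=2 → run H
t=28: queue=[H,F,G,C] q_used=3 → run H
t=29: queue=[F,G,C] q_used=0 → run F
t=30: queue=[F,G,C] q_used=1 → run F
t=31: queue=[F,G,C] q_used=2 → run F
t=32: queue=[F,G,C] q_used=3 → run F
t=33: queue=[G,C] q_used=0 → run G
t=34: queue=[G,C] q_used=1 → run G
t=35: queue=[G,C] q_used=2 → run G
t=36: queue=[G,C] q_used=3 → run G
t=37: queue=[C] q_used=0 → run C
t=38: queue=[C] q_used=1 → run C
t=39: (idle)
t=40: (idle)
t=41: (idle)
t=42: (idle)
t=43: (idle)
t=44: (idle)

completion order = A, B, E, H, F, G, C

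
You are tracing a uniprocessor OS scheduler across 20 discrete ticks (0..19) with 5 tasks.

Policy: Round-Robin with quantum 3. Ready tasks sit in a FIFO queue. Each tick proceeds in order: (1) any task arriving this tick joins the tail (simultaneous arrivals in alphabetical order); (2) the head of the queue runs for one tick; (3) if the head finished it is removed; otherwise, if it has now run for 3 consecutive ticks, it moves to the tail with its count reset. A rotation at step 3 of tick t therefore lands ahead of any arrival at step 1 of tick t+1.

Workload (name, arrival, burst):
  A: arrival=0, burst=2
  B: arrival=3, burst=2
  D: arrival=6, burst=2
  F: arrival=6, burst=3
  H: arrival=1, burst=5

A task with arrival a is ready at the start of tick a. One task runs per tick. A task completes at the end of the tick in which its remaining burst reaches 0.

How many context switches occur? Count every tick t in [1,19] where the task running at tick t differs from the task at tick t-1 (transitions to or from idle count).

context switches = 6

t=0: queue=[A] q_used=0 → run A
t=1: queue=[A,H] q_used=1 → run A
t=2: queue=[H] q_used=0 → run H
t=3: queue=[H,B] q_used=1 → run H
t=4: queue=[H,B] q_used=2 → run H
t=5: queue=[B,H] q_used=0 → run B
t=6: queue=[B,H,D,F] q_used=1 → run B
t=7: queue=[H,D,F] q_used=0 → run H
t=8: queue=[H,D,F] q_used=1 → run H
t=9: queue=[D,F] q_used=0 → run D
t=10: queue=[D,F] q_used=1 → run D
t=11: queue=[F] q_used=0 → run F
t=12: queue=[F] q_used=1 → run F
t=13: queue=[F] q_used=2 → run F
t=14: (idle)
t=15: (idle)
t=16: (idle)
t=17: (idle)
t=18: (idle)
t=19: (idle)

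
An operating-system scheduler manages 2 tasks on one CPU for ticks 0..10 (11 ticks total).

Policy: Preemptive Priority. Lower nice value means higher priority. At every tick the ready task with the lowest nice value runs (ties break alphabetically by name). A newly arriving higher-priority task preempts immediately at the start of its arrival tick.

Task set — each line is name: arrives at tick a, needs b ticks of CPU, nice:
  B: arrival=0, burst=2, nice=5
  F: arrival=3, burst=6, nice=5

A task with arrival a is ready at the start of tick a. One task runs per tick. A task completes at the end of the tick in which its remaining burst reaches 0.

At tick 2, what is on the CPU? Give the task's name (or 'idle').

running at tick 2 = idle

t=0: ready={B} → run B
t=1: ready={B} → run B
t=2: (idle)
t=3: ready={F} → run F
t=4: ready={F} → run F
t=5: ready={F} → run F
t=6: ready={F} → run F
t=7: ready={F} → run F
t=8: ready={F} → run F
t=9: (idle)
t=10: (idle)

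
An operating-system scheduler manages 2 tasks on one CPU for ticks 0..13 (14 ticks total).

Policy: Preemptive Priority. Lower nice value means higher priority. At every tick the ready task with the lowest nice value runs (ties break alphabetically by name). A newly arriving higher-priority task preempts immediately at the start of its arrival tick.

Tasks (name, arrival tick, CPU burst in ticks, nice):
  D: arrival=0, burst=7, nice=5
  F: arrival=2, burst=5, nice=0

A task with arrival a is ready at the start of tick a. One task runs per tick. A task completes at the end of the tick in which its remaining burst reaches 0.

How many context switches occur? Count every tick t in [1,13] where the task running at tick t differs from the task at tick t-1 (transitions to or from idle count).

context switches = 3

t=0: ready={D} → run D
t=1: ready={D} → run D
t=2: ready={D,F} → run F
t=3: ready={D,F} → run F
t=4: ready={D,F} → run F
t=5: ready={D,F} → run F
t=6: ready={D,F} → run F
t=7: ready={D} → run D
t=8: ready={D} → run D
t=9: ready={D} → run D
t=10: ready={D} → run D
t=11: ready={D} → run D
t=12: (idle)
t=13: (idle)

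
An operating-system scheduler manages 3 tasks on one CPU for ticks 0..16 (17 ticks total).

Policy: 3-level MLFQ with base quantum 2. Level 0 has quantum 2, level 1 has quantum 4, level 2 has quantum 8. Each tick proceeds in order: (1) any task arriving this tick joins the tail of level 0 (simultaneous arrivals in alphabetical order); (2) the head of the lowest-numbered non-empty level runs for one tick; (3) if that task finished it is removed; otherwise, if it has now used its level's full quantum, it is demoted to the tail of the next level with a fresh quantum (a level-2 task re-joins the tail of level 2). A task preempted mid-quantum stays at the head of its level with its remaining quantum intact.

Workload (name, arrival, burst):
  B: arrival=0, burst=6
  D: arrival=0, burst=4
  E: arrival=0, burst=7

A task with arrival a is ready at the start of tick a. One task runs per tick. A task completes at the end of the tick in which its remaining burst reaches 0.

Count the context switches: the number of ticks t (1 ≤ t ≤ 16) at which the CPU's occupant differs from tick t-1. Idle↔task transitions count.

context switches = 5

t=0: L0/L1/L2 = BDE/-/- → run B
t=1: L0/L1/L2 = BDE/-/- → run B
t=2: L0/L1/L2 = DE/B/- → run D
t=3: L0/L1/L2 = DE/B/- → run D
t=4: L0/L1/L2 = E/BD/- → run E
t=5: L0/L1/L2 = E/BD/- → run E
t=6: L0/L1/L2 = -/BDE/- → run B
t=7: L0/L1/L2 = -/BDE/- → run B
t=8: L0/L1/L2 = -/BDE/- → run B
t=9: L0/L1/L2 = -/BDE/- → run B
t=10: L0/L1/L2 = -/DE/- → run D
t=11: L0/L1/L2 = -/DE/- → run D
t=12: L0/L1/L2 = -/E/- → run E
t=13: L0/L1/L2 = -/E/- → run E
t=14: L0/L1/L2 = -/E/- → run E
t=15: L0/L1/L2 = -/E/- → run E
t=16: L0/L1/L2 = -/-/E → run E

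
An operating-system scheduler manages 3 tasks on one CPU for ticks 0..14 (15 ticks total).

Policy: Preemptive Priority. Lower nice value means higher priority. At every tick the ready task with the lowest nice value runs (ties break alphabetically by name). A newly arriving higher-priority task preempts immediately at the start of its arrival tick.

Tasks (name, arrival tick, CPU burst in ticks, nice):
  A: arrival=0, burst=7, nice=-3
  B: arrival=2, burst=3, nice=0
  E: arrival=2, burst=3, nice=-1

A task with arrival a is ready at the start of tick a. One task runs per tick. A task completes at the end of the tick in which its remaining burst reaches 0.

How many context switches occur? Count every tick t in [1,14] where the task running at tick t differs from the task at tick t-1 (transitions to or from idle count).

t=0: ready={A} → run A
t=1: ready={A} → run A
t=2: ready={A,B,E} → run A
t=3: ready={A,B,E} → run A
t=4: ready={A,B,E} → run A
t=5: ready={A,B,E} → run A
t=6: ready={A,B,E} → run A
t=7: ready={B,E} → run E
t=8: ready={B,E} → run E
t=9: ready={B,E} → run E
t=10: ready={B} → run B
t=11: ready={B} → run B
t=12: ready={B} → run B
t=13: (idle)
t=14: (idle)

context switches = 3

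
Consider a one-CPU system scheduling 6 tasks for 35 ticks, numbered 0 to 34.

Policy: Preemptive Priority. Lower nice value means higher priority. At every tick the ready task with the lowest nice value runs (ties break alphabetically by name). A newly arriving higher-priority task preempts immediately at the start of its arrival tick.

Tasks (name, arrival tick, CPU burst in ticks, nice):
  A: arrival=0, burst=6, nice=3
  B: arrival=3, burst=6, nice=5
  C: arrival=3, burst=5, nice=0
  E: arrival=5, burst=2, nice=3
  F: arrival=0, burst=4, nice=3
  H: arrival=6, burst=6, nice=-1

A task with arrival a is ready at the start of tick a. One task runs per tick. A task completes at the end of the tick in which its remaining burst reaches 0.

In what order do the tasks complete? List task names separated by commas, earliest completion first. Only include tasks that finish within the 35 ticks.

completion order = H, C, A, E, F, B

t=0: ready={A,F} → run A
t=1: ready={A,F} → run A
t=2: ready={A,F} → run A
t=3: ready={A,B,C,F} → run C
t=4: ready={A,B,C,F} → run C
t=5: ready={A,B,C,E,F} → run C
t=6: ready={A,B,C,E,F,H} → run H
t=7: ready={A,B,C,E,F,H} → run H
t=8: ready={A,B,C,E,F,H} → run H
t=9: ready={A,B,C,E,F,H} → run H
t=10: ready={A,B,C,E,F,H} → run H
t=11: ready={A,B,C,E,F,H} → run H
t=12: ready={A,B,C,E,F} → run C
t=13: ready={A,B,C,E,F} → run C
t=14: ready={A,B,E,F} → run A
t=15: ready={A,B,E,F} → run A
t=16: ready={A,B,E,F} → run A
t=17: ready={B,E,F} → run E
t=18: ready={B,E,F} → run E
t=19: ready={B,F} → run F
t=20: ready={B,F} → run F
t=21: ready={B,F} → run F
t=22: ready={B,F} → run F
t=23: ready={B} → run B
t=24: ready={B} → run B
t=25: ready={B} → run B
t=26: ready={B} → run B
t=27: ready={B} → run B
t=28: ready={B} → run B
t=29: (idle)
t=30: (idle)
t=31: (idle)
t=32: (idle)
t=33: (idle)
t=34: (idle)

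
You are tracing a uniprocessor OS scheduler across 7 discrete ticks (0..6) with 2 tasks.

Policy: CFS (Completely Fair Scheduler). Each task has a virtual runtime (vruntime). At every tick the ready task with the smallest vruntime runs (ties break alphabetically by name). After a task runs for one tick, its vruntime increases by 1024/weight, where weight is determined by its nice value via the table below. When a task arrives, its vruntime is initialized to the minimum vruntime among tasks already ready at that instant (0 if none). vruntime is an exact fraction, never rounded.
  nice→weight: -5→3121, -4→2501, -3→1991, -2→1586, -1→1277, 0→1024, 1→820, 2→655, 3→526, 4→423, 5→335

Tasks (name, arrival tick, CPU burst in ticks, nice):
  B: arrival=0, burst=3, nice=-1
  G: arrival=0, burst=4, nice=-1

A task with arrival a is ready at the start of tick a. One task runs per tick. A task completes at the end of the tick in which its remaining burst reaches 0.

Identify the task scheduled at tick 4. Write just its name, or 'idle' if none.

t=0: vr[B=0 G=0] → run B
t=1: vr[B=1024/1277 G=0] → run G
t=2: vr[B=1024/1277 G=1024/1277] → run B
t=3: vr[B=2048/1277 G=1024/1277] → run G
t=4: vr[B=2048/1277 G=2048/1277] → run B
t=5: vr[G=2048/1277] → run G
t=6: vr[G=3072/1277] → run G

running at tick 4 = B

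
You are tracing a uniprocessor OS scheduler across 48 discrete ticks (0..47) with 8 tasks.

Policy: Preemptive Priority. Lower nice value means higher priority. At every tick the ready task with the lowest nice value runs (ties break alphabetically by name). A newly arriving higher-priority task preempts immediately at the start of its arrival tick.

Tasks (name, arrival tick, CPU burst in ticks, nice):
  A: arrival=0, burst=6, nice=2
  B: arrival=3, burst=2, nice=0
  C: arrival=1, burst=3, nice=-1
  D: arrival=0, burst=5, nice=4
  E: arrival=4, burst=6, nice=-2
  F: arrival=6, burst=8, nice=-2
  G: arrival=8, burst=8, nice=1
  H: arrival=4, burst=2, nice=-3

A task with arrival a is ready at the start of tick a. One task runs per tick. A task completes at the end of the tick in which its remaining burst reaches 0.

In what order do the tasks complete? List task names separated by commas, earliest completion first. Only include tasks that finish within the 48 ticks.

completion order = C, H, E, F, B, G, A, D

t=0: ready={A,D} → run A
t=1: ready={A,C,D} → run C
t=2: ready={A,C,D} → run C
t=3: ready={A,B,C,D} → run C
t=4: ready={A,B,D,E,H} → run H
t=5: ready={A,B,D,E,H} → run H
t=6: ready={A,B,D,E,F} → run E
t=7: ready={A,B,D,E,F} → run E
t=8: ready={A,B,D,E,F,G} → run E
t=9: ready={A,B,D,E,F,G} → run E
t=10: ready={A,B,D,E,F,G} → run E
t=11: ready={A,B,D,E,F,G} → run E
t=12: ready={A,B,D,F,G} → run F
t=13: ready={A,B,D,F,G} → run F
t=14: ready={A,B,D,F,G} → run F
t=15: ready={A,B,D,F,G} → run F
t=16: ready={A,B,D,F,G} → run F
t=17: ready={A,B,D,F,G} → run F
t=18: ready={A,B,D,F,G} → run F
t=19: ready={A,B,D,F,G} → run F
t=20: ready={A,B,D,G} → run B
t=21: ready={A,B,D,G} → run B
t=22: ready={A,D,G} → run G
t=23: ready={A,D,G} → run G
t=24: ready={A,D,G} → run G
t=25: ready={A,D,G} → run G
t=26: ready={A,D,G} → run G
t=27: ready={A,D,G} → run G
t=28: ready={A,D,G} → run G
t=29: ready={A,D,G} → run G
t=30: ready={A,D} → run A
t=31: ready={A,D} → run A
t=32: ready={A,D} → run A
t=33: ready={A,D} → run A
t=34: ready={A,D} → run A
t=35: ready={D} → run D
t=36: ready={D} → run D
t=37: ready={D} → run D
t=38: ready={D} → run D
t=39: ready={D} → run D
t=40: (idle)
t=41: (idle)
t=42: (idle)
t=43: (idle)
t=44: (idle)
t=45: (idle)
t=46: (idle)
t=47: (idle)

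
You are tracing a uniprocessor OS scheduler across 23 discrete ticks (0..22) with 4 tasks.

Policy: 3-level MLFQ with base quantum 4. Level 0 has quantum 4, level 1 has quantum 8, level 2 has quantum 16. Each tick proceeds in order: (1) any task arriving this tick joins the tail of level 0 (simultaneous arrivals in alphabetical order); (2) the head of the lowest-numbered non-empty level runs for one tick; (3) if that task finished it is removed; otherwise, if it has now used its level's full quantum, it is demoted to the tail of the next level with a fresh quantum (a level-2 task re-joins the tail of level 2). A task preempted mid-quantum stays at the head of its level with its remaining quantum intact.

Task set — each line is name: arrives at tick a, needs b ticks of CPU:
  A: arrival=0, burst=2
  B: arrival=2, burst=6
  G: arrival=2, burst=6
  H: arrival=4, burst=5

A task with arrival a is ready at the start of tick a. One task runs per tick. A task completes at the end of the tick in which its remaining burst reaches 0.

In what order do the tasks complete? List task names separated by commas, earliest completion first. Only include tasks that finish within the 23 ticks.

completion order = A, B, G, H

t=0: L0/L1/L2 = A/-/- → run A
t=1: L0/L1/L2 = A/-/- → run A
t=2: L0/L1/L2 = BG/-/- → run B
t=3: L0/L1/L2 = BG/-/- → run B
t=4: L0/L1/L2 = BGH/-/- → run B
t=5: L0/L1/L2 = BGH/-/- → run B
t=6: L0/L1/L2 = GH/B/- → run G
t=7: L0/L1/L2 = GH/B/- → run G
t=8: L0/L1/L2 = GH/B/- → run G
t=9: L0/L1/L2 = GH/B/- → run G
t=10: L0/L1/L2 = H/BG/- → run H
t=11: L0/L1/L2 = H/BG/- → run H
t=12: L0/L1/L2 = H/BG/- → run H
t=13: L0/L1/L2 = H/BG/- → run H
t=14: L0/L1/L2 = -/BGH/- → run B
t=15: L0/L1/L2 = -/BGH/- → run B
t=16: L0/L1/L2 = -/GH/- → run G
t=17: L0/L1/L2 = -/GH/- → run G
t=18: L0/L1/L2 = -/H/- → run H
t=19: (idle)
t=20: (idle)
t=21: (idle)
t=22: (idle)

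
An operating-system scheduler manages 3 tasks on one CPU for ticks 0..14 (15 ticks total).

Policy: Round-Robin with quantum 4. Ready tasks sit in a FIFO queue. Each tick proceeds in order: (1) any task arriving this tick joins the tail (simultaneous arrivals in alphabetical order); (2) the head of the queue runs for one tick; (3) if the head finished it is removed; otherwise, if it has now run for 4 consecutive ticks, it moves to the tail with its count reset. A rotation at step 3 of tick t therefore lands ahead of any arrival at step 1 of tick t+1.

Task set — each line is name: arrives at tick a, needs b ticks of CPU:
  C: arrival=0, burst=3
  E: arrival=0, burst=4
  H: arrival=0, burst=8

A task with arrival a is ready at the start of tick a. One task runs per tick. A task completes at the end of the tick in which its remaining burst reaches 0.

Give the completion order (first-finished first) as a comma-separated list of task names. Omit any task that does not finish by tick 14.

t=0: queue=[C,E,H] q_used=0 → run C
t=1: queue=[C,E,H] q_used=1 → run C
t=2: queue=[C,E,H] q_used=2 → run C
t=3: queue=[E,H] q_used=0 → run E
t=4: queue=[E,H] q_used=1 → run E
t=5: queue=[E,H] q_used=2 → run E
t=6: queue=[E,H] q_used=3 → run E
t=7: queue=[H] q_used=0 → run H
t=8: queue=[H] q_used=1 → run H
t=9: queue=[H] q_used=2 → run H
t=10: queue=[H] q_used=3 → run H
t=11: queue=[H] q_used=0 → run H
t=12: queue=[H] q_used=1 → run H
t=13: queue=[H] q_used=2 → run H
t=14: queue=[H] q_used=3 → run H

completion order = C, E, H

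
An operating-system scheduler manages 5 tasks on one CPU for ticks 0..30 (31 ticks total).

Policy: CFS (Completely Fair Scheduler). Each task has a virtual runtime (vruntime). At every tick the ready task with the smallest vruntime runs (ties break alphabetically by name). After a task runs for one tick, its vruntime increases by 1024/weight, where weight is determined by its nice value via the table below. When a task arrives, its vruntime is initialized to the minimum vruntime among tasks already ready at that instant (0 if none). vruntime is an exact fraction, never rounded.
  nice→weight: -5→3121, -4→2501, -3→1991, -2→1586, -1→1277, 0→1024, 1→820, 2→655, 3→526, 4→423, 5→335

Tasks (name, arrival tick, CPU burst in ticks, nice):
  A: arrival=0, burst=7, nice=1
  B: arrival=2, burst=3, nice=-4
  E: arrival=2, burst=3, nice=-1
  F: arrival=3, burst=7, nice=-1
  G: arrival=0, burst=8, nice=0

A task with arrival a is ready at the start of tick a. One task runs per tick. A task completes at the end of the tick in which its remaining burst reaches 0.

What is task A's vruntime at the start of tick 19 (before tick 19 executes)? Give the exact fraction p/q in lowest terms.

t=0: vr[A=0 G=0] → run A
t=1: vr[A=256/205 G=0] → run G
t=2: vr[A=256/205 B=1 E=1 G=1] → run B
t=3: vr[A=256/205 B=3525/2501 E=1 F=1 G=1] → run E
t=4: vr[A=256/205 B=3525/2501 E=2301/1277 F=1 G=1] → run F
t=5: vr[A=256/205 B=3525/2501 E=2301/1277 F=2301/1277 G=1] → run G
t=6: vr[A=256/205 B=3525/2501 E=2301/1277 F=2301/1277 G=2] → run A
t=7: vr[A=512/205 B=3525/2501 E=2301/1277 F=2301/1277 G=2] → run B
t=8: vr[A=512/205 B=4549/2501 E=2301/1277 F=2301/1277 G=2] → run E
t=9: vr[A=512/205 B=4549/2501 E=3325/1277 F=2301/1277 G=2] → run F
t=10: vr[A=512/205 B=4549/2501 E=3325/1277 F=3325/1277 G=2] → run B
t=11: vr[A=512/205 E=3325/1277 F=3325/1277 G=2] → run G
t=12: vr[A=512/205 E=3325/1277 F=3325/1277 G=3] → run A
t=13: vr[A=768/205 E=3325/1277 F=3325/1277 G=3] → run E
t=14: vr[A=768/205 F=3325/1277 G=3] → run F
t=15: vr[A=768/205 F=4349/1277 G=3] → run G
t=16: vr[A=768/205 F=4349/1277 G=4] → run F
t=17: vr[A=768/205 F=5373/1277 G=4] → run A
t=18: vr[A=1024/205 F=5373/1277 G=4] → run G
t=19: vr[A=1024/205 F=5373/1277 G=5] → run F
t=20: vr[A=1024/205 F=6397/1277 G=5] → run A
t=21: vr[A=256/41 F=6397/1277 G=5] → run G
t=22: vr[A=256/41 F=6397/1277 G=6] → run F
t=23: vr[A=256/41 F=7421/1277 G=6] → run F
t=24: vr[A=256/41 G=6] → run G
t=25: vr[A=256/41 G=7] → run A
t=26: vr[A=1536/205 G=7] → run G
t=27: vr[A=1536/205] → run A
t=28: (idle)
t=29: (idle)
t=30: (idle)

vruntime(A, start of tick 19) = 1024/205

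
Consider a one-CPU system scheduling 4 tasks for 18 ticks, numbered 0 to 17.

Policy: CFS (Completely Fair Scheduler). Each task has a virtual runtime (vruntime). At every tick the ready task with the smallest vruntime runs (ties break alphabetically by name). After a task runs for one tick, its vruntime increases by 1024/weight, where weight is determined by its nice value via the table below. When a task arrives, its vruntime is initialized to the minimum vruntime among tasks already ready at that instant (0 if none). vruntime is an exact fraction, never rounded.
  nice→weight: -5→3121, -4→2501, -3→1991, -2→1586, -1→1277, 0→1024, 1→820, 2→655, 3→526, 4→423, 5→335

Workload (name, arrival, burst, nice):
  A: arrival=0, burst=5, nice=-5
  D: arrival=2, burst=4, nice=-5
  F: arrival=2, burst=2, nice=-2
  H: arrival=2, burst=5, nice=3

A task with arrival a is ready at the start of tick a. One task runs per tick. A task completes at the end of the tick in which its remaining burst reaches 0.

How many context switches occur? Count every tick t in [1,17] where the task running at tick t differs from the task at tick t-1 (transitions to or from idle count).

t=0: vr[A=0] → run A
t=1: vr[A=1024/3121] → run A
t=2: vr[A=2048/3121 D=2048/3121 F=2048/3121 H=2048/3121] → run A
t=3: vr[A=3072/3121 D=2048/3121 F=2048/3121 H=2048/3121] → run D
t=4: vr[A=3072/3121 D=3072/3121 F=2048/3121 H=2048/3121] → run F
t=5: vr[A=3072/3121 D=3072/3121 F=3222016/2474953 H=2048/3121] → run H
t=6: vr[A=3072/3121 D=3072/3121 F=3222016/2474953 H=2136576/820823] → run A
t=7: vr[A=4096/3121 D=3072/3121 F=3222016/2474953 H=2136576/820823] → run D
t=8: vr[A=4096/3121 D=4096/3121 F=3222016/2474953 H=2136576/820823] → run F
t=9: vr[A=4096/3121 D=4096/3121 H=2136576/820823] → run A
t=10: vr[D=4096/3121 H=2136576/820823] → run D
t=11: vr[D=5120/3121 H=2136576/820823] → run D
t=12: vr[H=2136576/820823] → run H
t=13: vr[H=3734528/820823] → run H
t=14: vr[H=5332480/820823] → run H
t=15: vr[H=6930432/820823] → run H
t=16: (idle)
t=17: (idle)

context switches = 10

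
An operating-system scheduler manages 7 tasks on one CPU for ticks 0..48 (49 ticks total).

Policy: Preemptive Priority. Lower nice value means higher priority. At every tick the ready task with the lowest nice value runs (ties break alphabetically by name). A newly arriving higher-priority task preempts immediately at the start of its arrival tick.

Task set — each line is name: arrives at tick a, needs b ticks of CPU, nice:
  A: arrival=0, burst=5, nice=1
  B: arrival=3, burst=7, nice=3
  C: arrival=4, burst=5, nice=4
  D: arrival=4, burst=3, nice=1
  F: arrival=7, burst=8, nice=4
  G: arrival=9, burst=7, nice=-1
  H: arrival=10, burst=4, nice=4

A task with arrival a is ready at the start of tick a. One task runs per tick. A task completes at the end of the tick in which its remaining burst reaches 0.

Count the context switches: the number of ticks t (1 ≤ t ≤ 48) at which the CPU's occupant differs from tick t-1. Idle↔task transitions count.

t=0: ready={A} → run A
t=1: ready={A} → run A
t=2: ready={A} → run A
t=3: ready={A,B} → run A
t=4: ready={A,B,C,D} → run A
t=5: ready={B,C,D} → run D
t=6: ready={B,C,D} → run D
t=7: ready={B,C,D,F} → run D
t=8: ready={B,C,F} → run B
t=9: ready={B,C,F,G} → run G
t=10: ready={B,C,F,G,H} → run G
t=11: ready={B,C,F,G,H} → run G
t=12: ready={B,C,F,G,H} → run G
t=13: ready={B,C,F,G,H} → run G
t=14: ready={B,C,F,G,H} → run G
t=15: ready={B,C,F,G,H} → run G
t=16: ready={B,C,F,H} → run B
t=17: ready={B,C,F,H} → run B
t=18: ready={B,C,F,H} → run B
t=19: ready={B,C,F,H} → run B
t=20: ready={B,C,F,H} → run B
t=21: ready={B,C,F,H} → run B
t=22: ready={C,F,H} → run C
t=23: ready={C,F,H} → run C
t=24: ready={C,F,H} → run C
t=25: ready={C,F,H} → run C
t=26: ready={C,F,H} → run C
t=27: ready={F,H} → run F
t=28: ready={F,H} → run F
t=29: ready={F,H} → run F
t=30: ready={F,H} → run F
t=31: ready={F,H} → run F
t=32: ready={F,H} → run F
t=33: ready={F,H} → run F
t=34: ready={F,H} → run F
t=35: ready={H} → run H
t=36: ready={H} → run H
t=37: ready={H} → run H
t=38: ready={H} → run H
t=39: (idle)
t=40: (idle)
t=41: (idle)
t=42: (idle)
t=43: (idle)
t=44: (idle)
t=45: (idle)
t=46: (idle)
t=47: (idle)
t=48: (idle)

context switches = 8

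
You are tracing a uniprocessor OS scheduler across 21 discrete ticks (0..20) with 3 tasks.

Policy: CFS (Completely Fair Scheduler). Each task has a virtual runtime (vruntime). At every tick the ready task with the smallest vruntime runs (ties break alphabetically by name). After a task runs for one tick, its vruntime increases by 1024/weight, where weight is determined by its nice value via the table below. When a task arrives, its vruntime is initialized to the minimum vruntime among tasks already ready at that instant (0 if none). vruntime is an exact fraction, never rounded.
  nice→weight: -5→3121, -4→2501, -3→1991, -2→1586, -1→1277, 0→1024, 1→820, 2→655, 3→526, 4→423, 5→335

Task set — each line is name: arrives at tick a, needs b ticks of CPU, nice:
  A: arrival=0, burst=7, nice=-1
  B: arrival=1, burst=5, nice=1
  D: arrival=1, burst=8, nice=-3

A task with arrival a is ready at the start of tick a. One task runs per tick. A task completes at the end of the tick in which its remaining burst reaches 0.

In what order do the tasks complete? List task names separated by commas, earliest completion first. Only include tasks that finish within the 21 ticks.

t=0: vr[A=0] → run A
t=1: vr[A=1024/1277 B=1024/1277 D=1024/1277] → run A
t=2: vr[A=2048/1277 B=1024/1277 D=1024/1277] → run B
t=3: vr[A=2048/1277 B=536832/261785 D=1024/1277] → run D
t=4: vr[A=2048/1277 B=536832/261785 D=3346432/2542507] → run D
t=5: vr[A=2048/1277 B=536832/261785 D=4654080/2542507] → run A
t=6: vr[A=3072/1277 B=536832/261785 D=4654080/2542507] → run D
t=7: vr[A=3072/1277 B=536832/261785 D=5961728/2542507] → run B
t=8: vr[A=3072/1277 B=863744/261785 D=5961728/2542507] → run D
t=9: vr[A=3072/1277 B=863744/261785 D=7269376/2542507] → run A
t=10: vr[A=4096/1277 B=863744/261785 D=7269376/2542507] → run D
t=11: vr[A=4096/1277 B=863744/261785 D=8577024/2542507] → run A
t=12: vr[A=5120/1277 B=863744/261785 D=8577024/2542507] → run B
t=13: vr[A=5120/1277 B=1190656/261785 D=8577024/2542507] → run D
t=14: vr[A=5120/1277 B=1190656/261785 D=9884672/2542507] → run D
t=15: vr[A=5120/1277 B=1190656/261785 D=11192320/2542507] → run A
t=16: vr[A=6144/1277 B=1190656/261785 D=11192320/2542507] → run D
t=17: vr[A=6144/1277 B=1190656/261785] → run B
t=18: vr[A=6144/1277 B=1517568/261785] → run A
t=19: vr[B=1517568/261785] → run B
t=20: (idle)

completion order = D, A, B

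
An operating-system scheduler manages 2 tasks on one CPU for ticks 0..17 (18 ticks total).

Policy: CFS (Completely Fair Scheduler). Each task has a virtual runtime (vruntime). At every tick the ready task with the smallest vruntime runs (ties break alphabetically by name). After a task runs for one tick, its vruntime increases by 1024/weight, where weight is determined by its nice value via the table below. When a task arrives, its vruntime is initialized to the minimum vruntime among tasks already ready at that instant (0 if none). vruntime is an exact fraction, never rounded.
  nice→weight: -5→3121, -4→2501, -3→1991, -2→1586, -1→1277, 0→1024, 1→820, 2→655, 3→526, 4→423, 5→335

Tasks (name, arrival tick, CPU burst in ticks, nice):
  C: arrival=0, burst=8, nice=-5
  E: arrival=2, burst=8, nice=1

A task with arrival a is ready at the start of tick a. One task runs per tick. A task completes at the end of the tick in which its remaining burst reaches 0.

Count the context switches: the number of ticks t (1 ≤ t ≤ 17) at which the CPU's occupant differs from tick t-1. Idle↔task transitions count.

context switches = 6

t=0: vr[C=0] → run C
t=1: vr[C=1024/3121] → run C
t=2: vr[C=2048/3121 E=2048/3121] → run C
t=3: vr[C=3072/3121 E=2048/3121] → run E
t=4: vr[C=3072/3121 E=1218816/639805] → run C
t=5: vr[C=4096/3121 E=1218816/639805] → run C
t=6: vr[C=5120/3121 E=1218816/639805] → run C
t=7: vr[C=6144/3121 E=1218816/639805] → run E
t=8: vr[C=6144/3121 E=2017792/639805] → run C
t=9: vr[C=7168/3121 E=2017792/639805] → run C
t=10: vr[E=2017792/639805] → run E
t=11: vr[E=2816768/639805] → run E
t=12: vr[E=3615744/639805] → run E
t=13: vr[E=882944/127961] → run E
t=14: vr[E=5213696/639805] → run E
t=15: vr[E=6012672/639805] → run E
t=16: (idle)
t=17: (idle)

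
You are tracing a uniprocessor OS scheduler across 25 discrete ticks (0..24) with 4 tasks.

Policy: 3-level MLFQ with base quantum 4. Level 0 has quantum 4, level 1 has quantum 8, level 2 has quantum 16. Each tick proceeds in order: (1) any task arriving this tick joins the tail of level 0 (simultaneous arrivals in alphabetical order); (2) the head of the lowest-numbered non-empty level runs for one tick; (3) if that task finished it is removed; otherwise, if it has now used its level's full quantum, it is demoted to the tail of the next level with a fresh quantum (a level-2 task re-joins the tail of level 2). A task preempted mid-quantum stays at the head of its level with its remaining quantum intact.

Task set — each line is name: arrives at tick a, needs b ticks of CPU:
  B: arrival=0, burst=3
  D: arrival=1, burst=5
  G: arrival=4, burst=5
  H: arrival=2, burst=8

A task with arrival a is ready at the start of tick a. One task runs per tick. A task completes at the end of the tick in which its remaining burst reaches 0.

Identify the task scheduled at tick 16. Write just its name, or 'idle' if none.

t=0: L0/L1/L2 = B/-/- → run B
t=1: L0/L1/L2 = BD/-/- → run B
t=2: L0/L1/L2 = BDH/-/- → run B
t=3: L0/L1/L2 = DH/-/- → run D
t=4: L0/L1/L2 = DHG/-/- → run D
t=5: L0/L1/L2 = DHG/-/- → run D
t=6: L0/L1/L2 = DHG/-/- → run D
t=7: L0/L1/L2 = HG/D/- → run H
t=8: L0/L1/L2 = HG/D/- → run H
t=9: L0/L1/L2 = HG/D/- → run H
t=10: L0/L1/L2 = HG/D/- → run H
t=11: L0/L1/L2 = G/DH/- → run G
t=12: L0/L1/L2 = G/DH/- → run G
t=13: L0/L1/L2 = G/DH/- → run G
t=14: L0/L1/L2 = G/DH/- → run G
t=15: L0/L1/L2 = -/DHG/- → run D
t=16: L0/L1/L2 = -/HG/- → run H
t=17: L0/L1/L2 = -/HG/- → run H
t=18: L0/L1/L2 = -/HG/- → run H
t=19: L0/L1/L2 = -/HG/- → run H
t=20: L0/L1/L2 = -/G/- → run G
t=21: (idle)
t=22: (idle)
t=23: (idle)
t=24: (idle)

running at tick 16 = H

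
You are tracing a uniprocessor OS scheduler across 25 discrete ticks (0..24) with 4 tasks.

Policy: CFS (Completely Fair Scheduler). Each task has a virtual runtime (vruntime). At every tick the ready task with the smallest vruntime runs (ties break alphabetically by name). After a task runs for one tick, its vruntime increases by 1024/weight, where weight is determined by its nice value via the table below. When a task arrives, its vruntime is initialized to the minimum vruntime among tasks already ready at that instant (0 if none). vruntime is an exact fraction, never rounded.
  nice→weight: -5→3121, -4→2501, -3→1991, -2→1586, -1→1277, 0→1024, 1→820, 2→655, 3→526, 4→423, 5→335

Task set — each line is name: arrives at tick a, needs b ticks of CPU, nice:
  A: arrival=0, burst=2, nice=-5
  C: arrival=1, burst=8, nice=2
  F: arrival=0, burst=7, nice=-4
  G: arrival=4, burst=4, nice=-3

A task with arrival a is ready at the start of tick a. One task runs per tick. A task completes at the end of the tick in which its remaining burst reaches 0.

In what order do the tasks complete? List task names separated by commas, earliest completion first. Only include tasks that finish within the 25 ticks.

completion order = A, G, F, C

t=0: vr[A=0 F=0] → run A
t=1: vr[A=1024/3121 C=0 F=0] → run C
t=2: vr[A=1024/3121 C=1024/655 F=0] → run F
t=3: vr[A=1024/3121 C=1024/655 F=1024/2501] → run A
t=4: vr[C=1024/655 F=1024/2501 G=1024/2501] → run F
t=5: vr[C=1024/655 F=2048/2501 G=1024/2501] → run G
t=6: vr[C=1024/655 F=2048/2501 G=4599808/4979491] → run F
t=7: vr[C=1024/655 F=3072/2501 G=4599808/4979491] → run G
t=8: vr[C=1024/655 F=3072/2501 G=7160832/4979491] → run F
t=9: vr[C=1024/655 F=4096/2501 G=7160832/4979491] → run G
t=10: vr[C=1024/655 F=4096/2501 G=9721856/4979491] → run C
t=11: vr[C=2048/655 F=4096/2501 G=9721856/4979491] → run F
t=12: vr[C=2048/655 F=5120/2501 G=9721856/4979491] → run G
t=13: vr[C=2048/655 F=5120/2501] → run F
t=14: vr[C=2048/655 F=6144/2501] → run F
t=15: vr[C=2048/655] → run C
t=16: vr[C=3072/655] → run C
t=17: vr[C=4096/655] → run C
t=18: vr[C=1024/131] → run C
t=19: vr[C=6144/655] → run C
t=20: vr[C=7168/655] → run C
t=21: (idle)
t=22: (idle)
t=23: (idle)
t=24: (idle)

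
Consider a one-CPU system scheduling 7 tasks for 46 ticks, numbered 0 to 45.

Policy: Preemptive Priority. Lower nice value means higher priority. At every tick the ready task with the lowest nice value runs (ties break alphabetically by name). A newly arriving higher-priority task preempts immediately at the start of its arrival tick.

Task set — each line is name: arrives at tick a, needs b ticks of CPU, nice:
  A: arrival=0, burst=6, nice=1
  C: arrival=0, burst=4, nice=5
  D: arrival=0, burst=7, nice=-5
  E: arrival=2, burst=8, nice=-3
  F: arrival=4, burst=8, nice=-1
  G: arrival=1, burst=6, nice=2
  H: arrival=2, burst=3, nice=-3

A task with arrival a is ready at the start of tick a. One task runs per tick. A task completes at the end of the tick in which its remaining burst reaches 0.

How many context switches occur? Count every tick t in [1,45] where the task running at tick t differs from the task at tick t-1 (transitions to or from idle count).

t=0: ready={A,C,D} → run D
t=1: ready={A,C,D,G} → run D
t=2: ready={A,C,D,E,G,H} → run D
t=3: ready={A,C,D,E,G,H} → run D
t=4: ready={A,C,D,E,F,G,H} → run D
t=5: ready={A,C,D,E,F,G,H} → run D
t=6: ready={A,C,D,E,F,G,H} → run D
t=7: ready={A,C,E,F,G,H} → run E
t=8: ready={A,C,E,F,G,H} → run E
t=9: ready={A,C,E,F,G,H} → run E
t=10: ready={A,C,E,F,G,H} → run E
t=11: ready={A,C,E,F,G,H} → run E
t=12: ready={A,C,E,F,G,H} → run E
t=13: ready={A,C,E,F,G,H} → run E
t=14: ready={A,C,E,F,G,H} → run E
t=15: ready={A,C,F,G,H} → run H
t=16: ready={A,C,F,G,H} → run H
t=17: ready={A,C,F,G,H} → run H
t=18: ready={A,C,F,G} → run F
t=19: ready={A,C,F,G} → run F
t=20: ready={A,C,F,G} → run F
t=21: ready={A,C,F,G} → run F
t=22: ready={A,C,F,G} → run F
t=23: ready={A,C,F,G} → run F
t=24: ready={A,C,F,G} → run F
t=25: ready={A,C,F,G} → run F
t=26: ready={A,C,G} → run A
t=27: ready={A,C,G} → run A
t=28: ready={A,C,G} → run A
t=29: ready={A,C,G} → run A
t=30: ready={A,C,G} → run A
t=31: ready={A,C,G} → run A
t=32: ready={C,G} → run G
t=33: ready={C,G} → run G
t=34: ready={C,G} → run G
t=35: ready={C,G} → run G
t=36: ready={C,G} → run G
t=37: ready={C,G} → run G
t=38: ready={C} → run C
t=39: ready={C} → run C
t=40: ready={C} → run C
t=41: ready={C} → run C
t=42: (idle)
t=43: (idle)
t=44: (idle)
t=45: (idle)

context switches = 7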